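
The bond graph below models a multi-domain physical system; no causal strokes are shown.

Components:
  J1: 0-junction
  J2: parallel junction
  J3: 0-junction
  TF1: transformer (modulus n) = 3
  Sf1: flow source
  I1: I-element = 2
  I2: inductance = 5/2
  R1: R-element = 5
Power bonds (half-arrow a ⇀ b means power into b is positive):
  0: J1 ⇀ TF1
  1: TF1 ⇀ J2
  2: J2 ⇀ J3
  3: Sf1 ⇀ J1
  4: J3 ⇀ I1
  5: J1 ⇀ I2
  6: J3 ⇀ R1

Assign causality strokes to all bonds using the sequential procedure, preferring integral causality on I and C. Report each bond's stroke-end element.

bond 3 |Sf1  (source Sf1 imposes f)
bond 4 |I1  (prefer integral on I1)
bond 5 |I2  (I2 integral (f out))
bond 0 |J1  (J1: last free bond brings effort in)
bond 1 |TF1  (TF1: transformer flips bond 0)
bond 2 |J2  (J2: last free bond brings effort in)
bond 6 |J3  (only one effort-in slot at J3)

b0 stroke at J1
b1 stroke at TF1
b2 stroke at J2
b3 stroke at Sf1
b4 stroke at I1
b5 stroke at I2
b6 stroke at J3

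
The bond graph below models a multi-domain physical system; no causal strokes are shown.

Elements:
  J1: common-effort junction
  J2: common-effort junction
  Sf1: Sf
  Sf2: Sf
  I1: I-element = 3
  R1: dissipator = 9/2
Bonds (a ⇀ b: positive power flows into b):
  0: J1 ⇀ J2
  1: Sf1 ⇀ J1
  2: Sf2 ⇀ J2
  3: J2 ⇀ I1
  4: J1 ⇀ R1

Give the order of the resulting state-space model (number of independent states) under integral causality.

1  (I1 all integral)

bond 1 stroke→Sf1  (source Sf1 imposes f)
bond 2 stroke→Sf2  (Sf2 (Sf) sets flow on bond)
bond 3 stroke→I1  (I1 integral (f out))
bond 0 stroke→J2  (J2: last free bond brings effort in)
bond 4 stroke→J1  (closing 0-jn rule on J1)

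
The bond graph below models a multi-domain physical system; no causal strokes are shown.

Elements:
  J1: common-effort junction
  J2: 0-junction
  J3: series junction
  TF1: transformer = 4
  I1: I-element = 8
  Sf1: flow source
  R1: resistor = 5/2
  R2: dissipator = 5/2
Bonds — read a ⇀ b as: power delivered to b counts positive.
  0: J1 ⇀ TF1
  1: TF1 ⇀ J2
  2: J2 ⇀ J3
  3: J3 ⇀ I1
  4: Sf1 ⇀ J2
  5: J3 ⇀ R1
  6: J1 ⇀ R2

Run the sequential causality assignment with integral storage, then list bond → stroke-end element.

#4 →Sf1  (Sf1 (Sf) sets flow on bond)
#3 →I1  (I1: I, integral causality)
#2 →J3  (1-jn J3 has f-setter on 3)
#5 →J3  (common-f at J3 fixed by 3)
#1 →J2  (only one effort-in slot at J2)
#0 →TF1  (TF1: transformer flips bond 1)
#6 →J1  (closing 0-jn rule on J1)

#0 →TF1
#1 →J2
#2 →J3
#3 →I1
#4 →Sf1
#5 →J3
#6 →J1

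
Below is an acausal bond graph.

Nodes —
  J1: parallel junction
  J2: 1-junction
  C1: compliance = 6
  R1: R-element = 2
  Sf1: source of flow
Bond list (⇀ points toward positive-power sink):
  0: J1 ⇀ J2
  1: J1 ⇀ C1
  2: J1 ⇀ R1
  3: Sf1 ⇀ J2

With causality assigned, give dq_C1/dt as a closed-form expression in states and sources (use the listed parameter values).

dq_C1/dt = -F_Sf1 - q_C1/12

b3 stroke at Sf1  (Sf1 (Sf) sets flow on bond)
b0 stroke at J2  (J2: bond 3 brought flow, rest push out)
b1 stroke at J1  (C1: C, integral causality)
b2 stroke at R1  (common-e at J1 fixed by 1)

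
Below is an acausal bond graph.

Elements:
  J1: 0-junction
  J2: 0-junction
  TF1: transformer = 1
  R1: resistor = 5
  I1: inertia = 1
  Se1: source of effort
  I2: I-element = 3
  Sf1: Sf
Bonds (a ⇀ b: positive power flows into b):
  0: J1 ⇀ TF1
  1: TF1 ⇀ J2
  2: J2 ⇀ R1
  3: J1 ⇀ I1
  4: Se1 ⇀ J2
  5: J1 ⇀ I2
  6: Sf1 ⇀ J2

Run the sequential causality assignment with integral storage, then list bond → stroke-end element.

β4 |J2  (Se1 (Se) sets effort on bond)
β6 |Sf1  (source Sf1 imposes f)
β1 |TF1  (0-jn J2 has e-setter on 4)
β2 |R1  (J2: bond 4 brought effort, rest push out)
β0 |J1  (TF1 one-in-one-out from 1)
β3 |I1  (0-jn J1 has e-setter on 0)
β5 |I2  (J1 effort already set via bond 0)

#0 |J1
#1 |TF1
#2 |R1
#3 |I1
#4 |J2
#5 |I2
#6 |Sf1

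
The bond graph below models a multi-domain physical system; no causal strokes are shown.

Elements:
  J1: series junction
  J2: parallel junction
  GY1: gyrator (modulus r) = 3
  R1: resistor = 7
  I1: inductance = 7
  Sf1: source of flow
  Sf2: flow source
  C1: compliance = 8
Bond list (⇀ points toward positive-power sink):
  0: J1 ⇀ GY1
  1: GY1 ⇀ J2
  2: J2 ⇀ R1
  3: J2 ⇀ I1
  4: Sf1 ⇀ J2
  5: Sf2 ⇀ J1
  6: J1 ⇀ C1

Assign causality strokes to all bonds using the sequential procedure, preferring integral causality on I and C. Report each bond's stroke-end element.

#4 stroke at Sf1  (source Sf1 imposes f)
#5 stroke at Sf2  (source Sf2 imposes f)
#0 stroke at J1  (common-f at J1 fixed by 5)
#6 stroke at J1  (1-jn J1 has f-setter on 5)
#1 stroke at J2  (through GY1, causality inverts; strokes same side of GY1)
#2 stroke at R1  (J2 effort already set via bond 1)
#3 stroke at I1  (J2: bond 1 brought effort, rest push out)

#0 |J1
#1 |J2
#2 |R1
#3 |I1
#4 |Sf1
#5 |Sf2
#6 |J1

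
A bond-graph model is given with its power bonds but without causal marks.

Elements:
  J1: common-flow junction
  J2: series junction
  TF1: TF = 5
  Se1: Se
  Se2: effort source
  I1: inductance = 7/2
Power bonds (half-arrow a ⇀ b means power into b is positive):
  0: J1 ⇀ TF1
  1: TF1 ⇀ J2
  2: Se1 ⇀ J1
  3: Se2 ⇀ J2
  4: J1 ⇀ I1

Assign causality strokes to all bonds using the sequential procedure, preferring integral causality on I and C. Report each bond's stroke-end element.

#0 →J1
#1 →TF1
#2 →J1
#3 →J2
#4 →I1

#2 |J1  (Se1 (Se) sets effort on bond)
#3 |J2  (Se2 fixes effort; stroke away)
#1 |TF1  (only one flow-in slot at J2)
#0 |J1  (TF TF1: opposite of bond 1)
#4 |I1  (closing 1-jn rule on J1)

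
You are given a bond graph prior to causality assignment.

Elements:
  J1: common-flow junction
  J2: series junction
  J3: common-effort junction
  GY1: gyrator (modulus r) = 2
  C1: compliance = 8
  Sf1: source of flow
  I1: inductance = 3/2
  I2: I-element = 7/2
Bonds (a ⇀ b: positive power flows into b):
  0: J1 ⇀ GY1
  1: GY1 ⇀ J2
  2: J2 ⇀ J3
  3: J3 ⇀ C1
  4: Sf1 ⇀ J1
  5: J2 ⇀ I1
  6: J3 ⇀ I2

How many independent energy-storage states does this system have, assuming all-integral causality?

b4 stroke at Sf1  (Sf1 (Sf) sets flow on bond)
b0 stroke at J1  (common-f at J1 fixed by 4)
b1 stroke at J2  (GY GY1: same side as bond 0)
b3 stroke at J3  (prefer integral on C1)
b2 stroke at J2  (J3: bond 3 brought effort, rest push out)
b6 stroke at I2  (common-e at J3 fixed by 3)
b5 stroke at I1  (J2 needs exactly one f-in)

3  (C1, I1, I2 all integral)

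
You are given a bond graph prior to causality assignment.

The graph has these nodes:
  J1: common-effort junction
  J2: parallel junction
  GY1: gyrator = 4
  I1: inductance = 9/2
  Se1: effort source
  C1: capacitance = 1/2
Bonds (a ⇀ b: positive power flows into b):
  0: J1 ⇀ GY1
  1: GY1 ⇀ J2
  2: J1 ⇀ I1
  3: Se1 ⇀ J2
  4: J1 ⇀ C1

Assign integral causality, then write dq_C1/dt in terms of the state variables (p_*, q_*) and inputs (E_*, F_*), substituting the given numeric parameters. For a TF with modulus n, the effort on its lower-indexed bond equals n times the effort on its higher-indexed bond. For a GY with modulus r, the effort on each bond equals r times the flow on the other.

bond 3 →J2  (source Se1 imposes e)
bond 1 →GY1  (common-e at J2 fixed by 3)
bond 0 →GY1  (GY1 both-in/both-out from 1)
bond 2 →I1  (I1 integral (f out))
bond 4 →J1  (J1: last free bond brings effort in)

dq_C1/dt = -E_Se1/4 - 2*p_I1/9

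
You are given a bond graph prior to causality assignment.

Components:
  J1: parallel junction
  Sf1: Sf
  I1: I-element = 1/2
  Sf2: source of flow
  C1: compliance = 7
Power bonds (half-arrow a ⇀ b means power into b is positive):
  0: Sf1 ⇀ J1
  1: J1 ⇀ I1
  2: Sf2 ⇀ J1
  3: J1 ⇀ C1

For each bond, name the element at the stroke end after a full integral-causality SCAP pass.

#0 |Sf1
#1 |I1
#2 |Sf2
#3 |J1

b0 stroke→Sf1  (source Sf1 imposes f)
b2 stroke→Sf2  (source Sf2 imposes f)
b1 stroke→I1  (I1 outputs flow p/I1)
b3 stroke→J1  (closing 0-jn rule on J1)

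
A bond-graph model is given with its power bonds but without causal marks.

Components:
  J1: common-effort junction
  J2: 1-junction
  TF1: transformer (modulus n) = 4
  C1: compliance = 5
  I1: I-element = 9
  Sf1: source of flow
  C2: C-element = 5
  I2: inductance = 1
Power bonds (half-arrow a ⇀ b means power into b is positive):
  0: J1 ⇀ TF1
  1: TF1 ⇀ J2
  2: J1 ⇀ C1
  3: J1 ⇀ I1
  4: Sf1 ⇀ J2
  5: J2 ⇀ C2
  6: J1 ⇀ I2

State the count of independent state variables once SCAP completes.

4  (C1, C2, I1, I2 all integral)

bond 4 |Sf1  (source Sf1 imposes f)
bond 1 |J2  (J2 flow already set via bond 4)
bond 5 |J2  (J2 flow already set via bond 4)
bond 0 |TF1  (through TF1, causality passes straight; one stroke at TF1)
bond 2 |J1  (C1: C, integral causality)
bond 3 |I1  (common-e at J1 fixed by 2)
bond 6 |I2  (J1: bond 2 brought effort, rest push out)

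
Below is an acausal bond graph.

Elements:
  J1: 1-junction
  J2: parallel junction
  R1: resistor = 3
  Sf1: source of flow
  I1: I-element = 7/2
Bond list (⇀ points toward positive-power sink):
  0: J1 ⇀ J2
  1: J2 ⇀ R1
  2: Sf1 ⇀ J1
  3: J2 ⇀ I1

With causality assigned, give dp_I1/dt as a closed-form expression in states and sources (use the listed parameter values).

#2 →Sf1  (Sf1: flow source, stroke at near end)
#0 →J1  (J1: bond 2 brought flow, rest push out)
#3 →I1  (I1 outputs flow p/I1)
#1 →J2  (closing 0-jn rule on J2)

dp_I1/dt = 3*F_Sf1 - 6*p_I1/7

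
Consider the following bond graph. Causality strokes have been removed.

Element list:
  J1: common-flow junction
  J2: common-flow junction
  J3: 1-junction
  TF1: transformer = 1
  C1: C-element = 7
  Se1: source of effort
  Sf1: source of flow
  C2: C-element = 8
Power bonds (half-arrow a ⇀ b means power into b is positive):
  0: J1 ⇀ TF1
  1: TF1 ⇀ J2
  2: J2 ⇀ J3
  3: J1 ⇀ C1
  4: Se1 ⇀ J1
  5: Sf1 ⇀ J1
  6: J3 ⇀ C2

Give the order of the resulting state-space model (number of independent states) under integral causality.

bond 4 stroke→J1  (Se1 (Se) sets effort on bond)
bond 5 stroke→Sf1  (Sf1 fixes flow; stroke at Sf1)
bond 0 stroke→J1  (J1: bond 5 brought flow, rest push out)
bond 3 stroke→J1  (J1 flow already set via bond 5)
bond 1 stroke→TF1  (TF1 one-in-one-out from 0)
bond 2 stroke→J2  (J2 flow already set via bond 1)
bond 6 stroke→J3  (1-jn J3 has f-setter on 2)

2  (C1, C2 all integral)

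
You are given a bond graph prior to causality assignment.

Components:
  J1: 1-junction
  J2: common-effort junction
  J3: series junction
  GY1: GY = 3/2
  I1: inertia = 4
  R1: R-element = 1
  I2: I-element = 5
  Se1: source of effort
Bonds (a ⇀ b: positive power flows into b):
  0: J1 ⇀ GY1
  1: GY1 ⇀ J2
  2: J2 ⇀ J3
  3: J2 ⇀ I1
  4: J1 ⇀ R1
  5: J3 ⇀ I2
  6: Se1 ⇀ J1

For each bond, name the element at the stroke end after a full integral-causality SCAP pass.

#0 stroke→J1
#1 stroke→J2
#2 stroke→J3
#3 stroke→I1
#4 stroke→R1
#5 stroke→I2
#6 stroke→J1

#6 |J1  (Se1 fixes effort; stroke away)
#3 |I1  (I1: I, integral causality)
#5 |I2  (I2: I, integral causality)
#2 |J3  (J3: bond 5 brought flow, rest push out)
#1 |J2  (closing 0-jn rule on J2)
#0 |J1  (GY1 both-in/both-out from 1)
#4 |R1  (J1: last free bond brings flow in)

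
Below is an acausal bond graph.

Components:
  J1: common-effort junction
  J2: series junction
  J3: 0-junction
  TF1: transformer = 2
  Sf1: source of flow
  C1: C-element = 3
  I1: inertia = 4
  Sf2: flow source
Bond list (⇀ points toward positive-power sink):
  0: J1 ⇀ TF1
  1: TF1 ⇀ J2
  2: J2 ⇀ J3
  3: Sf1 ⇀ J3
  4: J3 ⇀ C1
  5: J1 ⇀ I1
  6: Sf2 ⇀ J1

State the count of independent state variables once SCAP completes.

#3 →Sf1  (Sf1 (Sf) sets flow on bond)
#6 →Sf2  (Sf2 (Sf) sets flow on bond)
#4 →J3  (C1 integral (e out))
#2 →J2  (common-e at J3 fixed by 4)
#1 →TF1  (closing 1-jn rule on J2)
#0 →J1  (through TF1, causality passes straight; one stroke at TF1)
#5 →I1  (J1: bond 0 brought effort, rest push out)

2  (C1, I1 all integral)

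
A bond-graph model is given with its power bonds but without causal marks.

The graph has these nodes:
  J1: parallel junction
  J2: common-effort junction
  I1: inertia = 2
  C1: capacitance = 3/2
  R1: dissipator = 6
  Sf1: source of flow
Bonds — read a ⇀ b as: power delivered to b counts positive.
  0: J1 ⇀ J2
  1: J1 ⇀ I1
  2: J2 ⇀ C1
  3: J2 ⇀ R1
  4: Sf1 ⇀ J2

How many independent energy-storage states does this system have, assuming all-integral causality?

2  (C1, I1 all integral)

#4 stroke at Sf1  (Sf1: flow source, stroke at near end)
#1 stroke at I1  (prefer integral on I1)
#0 stroke at J1  (J1: last free bond brings effort in)
#2 stroke at J2  (C1 outputs effort q/C1)
#3 stroke at R1  (J2 effort already set via bond 2)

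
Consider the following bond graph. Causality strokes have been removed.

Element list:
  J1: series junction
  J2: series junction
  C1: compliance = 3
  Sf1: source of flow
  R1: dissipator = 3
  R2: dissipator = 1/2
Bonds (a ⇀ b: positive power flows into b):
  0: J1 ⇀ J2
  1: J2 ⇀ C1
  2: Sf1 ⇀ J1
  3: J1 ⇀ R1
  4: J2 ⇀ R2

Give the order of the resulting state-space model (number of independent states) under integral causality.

1  (C1 all integral)

β2 stroke→Sf1  (source Sf1 imposes f)
β0 stroke→J1  (J1: bond 2 brought flow, rest push out)
β3 stroke→J1  (common-f at J1 fixed by 2)
β1 stroke→J2  (J2 flow already set via bond 0)
β4 stroke→J2  (common-f at J2 fixed by 0)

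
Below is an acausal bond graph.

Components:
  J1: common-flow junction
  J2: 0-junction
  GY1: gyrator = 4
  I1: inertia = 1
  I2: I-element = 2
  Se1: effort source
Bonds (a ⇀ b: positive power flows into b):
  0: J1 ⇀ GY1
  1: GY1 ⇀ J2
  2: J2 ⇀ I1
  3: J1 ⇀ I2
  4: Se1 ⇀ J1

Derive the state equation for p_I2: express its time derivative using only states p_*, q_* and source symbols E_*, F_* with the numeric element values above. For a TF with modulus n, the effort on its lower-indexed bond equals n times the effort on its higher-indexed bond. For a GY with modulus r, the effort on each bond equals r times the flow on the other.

bond 4 stroke at J1  (Se1 fixes effort; stroke away)
bond 2 stroke at I1  (I1 integral (f out))
bond 1 stroke at J2  (only one effort-in slot at J2)
bond 0 stroke at J1  (through GY1, causality inverts; strokes same side of GY1)
bond 3 stroke at I2  (closing 1-jn rule on J1)

dp_I2/dt = E_Se1 - 4*p_I1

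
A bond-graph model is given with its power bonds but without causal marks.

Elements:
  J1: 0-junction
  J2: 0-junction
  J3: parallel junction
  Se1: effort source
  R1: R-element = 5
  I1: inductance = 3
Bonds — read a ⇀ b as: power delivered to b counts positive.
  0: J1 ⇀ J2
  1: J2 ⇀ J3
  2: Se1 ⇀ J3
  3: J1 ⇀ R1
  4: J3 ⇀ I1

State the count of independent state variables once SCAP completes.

1  (I1 all integral)

#2 →J3  (Se1 (Se) sets effort on bond)
#1 →J2  (J3: bond 2 brought effort, rest push out)
#4 →I1  (J3: bond 2 brought effort, rest push out)
#0 →J1  (J2: bond 1 brought effort, rest push out)
#3 →R1  (J1: bond 0 brought effort, rest push out)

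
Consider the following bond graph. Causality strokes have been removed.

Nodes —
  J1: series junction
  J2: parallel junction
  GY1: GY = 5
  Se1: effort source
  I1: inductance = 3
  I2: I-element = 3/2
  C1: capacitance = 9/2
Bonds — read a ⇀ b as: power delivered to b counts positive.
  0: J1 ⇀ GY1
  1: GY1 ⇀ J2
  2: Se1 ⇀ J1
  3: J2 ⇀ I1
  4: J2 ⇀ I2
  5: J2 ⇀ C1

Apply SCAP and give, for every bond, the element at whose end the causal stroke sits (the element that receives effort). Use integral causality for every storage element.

β2 →J1  (Se1 fixes effort; stroke away)
β0 →GY1  (J1: last free bond brings flow in)
β1 →GY1  (through GY1, causality inverts; strokes same side of GY1)
β3 →I1  (I1: I, integral causality)
β4 →I2  (I2 integral (f out))
β5 →J2  (J2: last free bond brings effort in)

b0 →GY1
b1 →GY1
b2 →J1
b3 →I1
b4 →I2
b5 →J2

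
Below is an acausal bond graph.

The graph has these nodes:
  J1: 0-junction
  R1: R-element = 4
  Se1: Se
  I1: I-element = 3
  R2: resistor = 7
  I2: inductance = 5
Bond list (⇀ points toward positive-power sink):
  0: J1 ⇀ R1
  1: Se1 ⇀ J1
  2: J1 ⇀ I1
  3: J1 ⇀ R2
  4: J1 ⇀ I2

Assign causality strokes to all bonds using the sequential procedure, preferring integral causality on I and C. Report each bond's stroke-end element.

β1 →J1  (Se1 (Se) sets effort on bond)
β0 →R1  (0-jn J1 has e-setter on 1)
β2 →I1  (0-jn J1 has e-setter on 1)
β3 →R2  (0-jn J1 has e-setter on 1)
β4 →I2  (J1: bond 1 brought effort, rest push out)

bond 0 →R1
bond 1 →J1
bond 2 →I1
bond 3 →R2
bond 4 →I2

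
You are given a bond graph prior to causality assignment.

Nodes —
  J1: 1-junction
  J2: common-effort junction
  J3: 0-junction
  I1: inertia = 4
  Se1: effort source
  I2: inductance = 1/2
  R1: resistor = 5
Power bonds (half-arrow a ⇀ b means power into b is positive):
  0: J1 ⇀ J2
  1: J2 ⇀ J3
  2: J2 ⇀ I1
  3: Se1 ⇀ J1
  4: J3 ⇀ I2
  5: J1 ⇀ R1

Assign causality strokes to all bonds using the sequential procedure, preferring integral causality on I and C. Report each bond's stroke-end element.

b3 |J1  (Se1: effort source, stroke at far end)
b2 |I1  (I1: I, integral causality)
b4 |I2  (I2: I, integral causality)
b1 |J3  (J3 needs exactly one e-in)
b0 |J2  (J2 needs exactly one e-in)
b5 |J1  (J1: bond 0 brought flow, rest push out)

b0 |J2
b1 |J3
b2 |I1
b3 |J1
b4 |I2
b5 |J1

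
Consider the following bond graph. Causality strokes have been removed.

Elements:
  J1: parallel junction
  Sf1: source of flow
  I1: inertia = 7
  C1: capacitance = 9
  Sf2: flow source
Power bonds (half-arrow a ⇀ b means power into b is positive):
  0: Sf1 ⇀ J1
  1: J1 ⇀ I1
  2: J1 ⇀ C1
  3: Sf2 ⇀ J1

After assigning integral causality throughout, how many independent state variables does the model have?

2  (C1, I1 all integral)

bond 0 |Sf1  (Sf1: flow source, stroke at near end)
bond 3 |Sf2  (Sf2: flow source, stroke at near end)
bond 1 |I1  (prefer integral on I1)
bond 2 |J1  (only one effort-in slot at J1)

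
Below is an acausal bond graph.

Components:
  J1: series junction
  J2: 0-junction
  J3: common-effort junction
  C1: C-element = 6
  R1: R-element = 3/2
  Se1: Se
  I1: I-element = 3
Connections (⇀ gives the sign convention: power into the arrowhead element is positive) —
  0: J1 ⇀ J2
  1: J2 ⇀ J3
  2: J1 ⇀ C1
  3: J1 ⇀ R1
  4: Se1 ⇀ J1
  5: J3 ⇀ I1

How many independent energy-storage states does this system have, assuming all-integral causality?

2  (C1, I1 all integral)

#4 stroke at J1  (source Se1 imposes e)
#2 stroke at J1  (C1 integral (e out))
#5 stroke at I1  (I1 outputs flow p/I1)
#1 stroke at J3  (J3 needs exactly one e-in)
#0 stroke at J2  (closing 0-jn rule on J2)
#3 stroke at J1  (common-f at J1 fixed by 0)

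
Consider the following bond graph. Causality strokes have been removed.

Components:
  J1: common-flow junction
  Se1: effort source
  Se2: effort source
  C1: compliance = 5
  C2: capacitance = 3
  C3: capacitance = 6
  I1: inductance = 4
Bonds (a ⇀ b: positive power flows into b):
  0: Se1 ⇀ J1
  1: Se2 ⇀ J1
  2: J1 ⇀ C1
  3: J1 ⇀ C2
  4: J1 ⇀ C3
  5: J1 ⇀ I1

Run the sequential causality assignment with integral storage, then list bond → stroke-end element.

bond 0 →J1
bond 1 →J1
bond 2 →J1
bond 3 →J1
bond 4 →J1
bond 5 →I1

bond 0 |J1  (Se1 fixes effort; stroke away)
bond 1 |J1  (source Se2 imposes e)
bond 2 |J1  (C1 outputs effort q/C1)
bond 3 |J1  (C2 integral (e out))
bond 4 |J1  (prefer integral on C3)
bond 5 |I1  (closing 1-jn rule on J1)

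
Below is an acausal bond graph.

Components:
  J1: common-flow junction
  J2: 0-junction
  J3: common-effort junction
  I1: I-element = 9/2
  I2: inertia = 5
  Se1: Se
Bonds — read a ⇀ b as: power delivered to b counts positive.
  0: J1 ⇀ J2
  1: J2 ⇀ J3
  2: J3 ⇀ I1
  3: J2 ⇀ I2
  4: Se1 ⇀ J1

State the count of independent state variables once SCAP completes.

2  (I1, I2 all integral)

b4 |J1  (Se1 (Se) sets effort on bond)
b0 |J2  (J1: last free bond brings flow in)
b1 |J3  (common-e at J2 fixed by 0)
b3 |I2  (J2 effort already set via bond 0)
b2 |I1  (J3 effort already set via bond 1)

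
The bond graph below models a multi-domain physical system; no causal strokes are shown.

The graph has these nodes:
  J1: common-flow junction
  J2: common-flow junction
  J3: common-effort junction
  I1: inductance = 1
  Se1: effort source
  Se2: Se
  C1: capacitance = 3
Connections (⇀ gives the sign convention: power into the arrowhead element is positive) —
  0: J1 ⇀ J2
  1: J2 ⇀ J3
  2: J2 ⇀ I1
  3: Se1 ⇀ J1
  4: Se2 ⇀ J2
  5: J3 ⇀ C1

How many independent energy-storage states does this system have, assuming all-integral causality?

#3 stroke→J1  (Se1 fixes effort; stroke away)
#4 stroke→J2  (Se2: effort source, stroke at far end)
#0 stroke→J2  (J1: last free bond brings flow in)
#2 stroke→I1  (I1 integral (f out))
#1 stroke→J2  (common-f at J2 fixed by 2)
#5 stroke→J3  (J3 needs exactly one e-in)

2  (C1, I1 all integral)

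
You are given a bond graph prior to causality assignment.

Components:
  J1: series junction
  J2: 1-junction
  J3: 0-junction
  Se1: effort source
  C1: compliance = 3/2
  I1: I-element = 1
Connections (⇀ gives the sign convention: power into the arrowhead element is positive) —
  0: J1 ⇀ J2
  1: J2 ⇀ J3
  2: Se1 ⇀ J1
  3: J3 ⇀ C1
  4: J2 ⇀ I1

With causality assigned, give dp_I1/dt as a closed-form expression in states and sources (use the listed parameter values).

bond 2 stroke at J1  (Se1 fixes effort; stroke away)
bond 0 stroke at J2  (only one flow-in slot at J1)
bond 3 stroke at J3  (C1 outputs effort q/C1)
bond 1 stroke at J2  (J3: bond 3 brought effort, rest push out)
bond 4 stroke at I1  (J2: last free bond brings flow in)

dp_I1/dt = E_Se1 - 2*q_C1/3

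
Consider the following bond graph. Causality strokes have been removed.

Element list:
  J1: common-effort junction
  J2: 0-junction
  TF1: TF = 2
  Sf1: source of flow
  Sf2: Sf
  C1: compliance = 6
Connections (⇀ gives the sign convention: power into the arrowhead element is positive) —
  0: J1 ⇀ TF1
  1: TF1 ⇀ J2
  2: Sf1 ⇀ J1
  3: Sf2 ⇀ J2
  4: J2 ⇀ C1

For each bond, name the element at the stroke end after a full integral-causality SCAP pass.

β0 stroke at J1
β1 stroke at TF1
β2 stroke at Sf1
β3 stroke at Sf2
β4 stroke at J2

#2 stroke at Sf1  (Sf1 fixes flow; stroke at Sf1)
#3 stroke at Sf2  (Sf2: flow source, stroke at near end)
#0 stroke at J1  (J1 needs exactly one e-in)
#1 stroke at TF1  (TF TF1: opposite of bond 0)
#4 stroke at J2  (only one effort-in slot at J2)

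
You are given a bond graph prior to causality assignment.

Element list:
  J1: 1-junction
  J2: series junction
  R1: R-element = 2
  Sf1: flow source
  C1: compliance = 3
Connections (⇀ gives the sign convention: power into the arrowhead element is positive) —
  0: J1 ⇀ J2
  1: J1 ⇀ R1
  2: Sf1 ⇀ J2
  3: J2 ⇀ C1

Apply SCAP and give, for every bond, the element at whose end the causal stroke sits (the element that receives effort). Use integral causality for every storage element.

#2 stroke at Sf1  (Sf1: flow source, stroke at near end)
#0 stroke at J2  (J2: bond 2 brought flow, rest push out)
#3 stroke at J2  (J2 flow already set via bond 2)
#1 stroke at J1  (common-f at J1 fixed by 0)

β0 stroke→J2
β1 stroke→J1
β2 stroke→Sf1
β3 stroke→J2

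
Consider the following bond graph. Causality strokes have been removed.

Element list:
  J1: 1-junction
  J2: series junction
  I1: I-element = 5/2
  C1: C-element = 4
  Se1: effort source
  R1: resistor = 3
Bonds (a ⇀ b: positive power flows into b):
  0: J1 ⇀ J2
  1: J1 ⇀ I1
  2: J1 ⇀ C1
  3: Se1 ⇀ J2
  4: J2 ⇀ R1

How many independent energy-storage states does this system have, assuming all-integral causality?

b3 stroke at J2  (Se1: effort source, stroke at far end)
b1 stroke at I1  (prefer integral on I1)
b0 stroke at J1  (1-jn J1 has f-setter on 1)
b2 stroke at J1  (J1: bond 1 brought flow, rest push out)
b4 stroke at J2  (J2: bond 0 brought flow, rest push out)

2  (C1, I1 all integral)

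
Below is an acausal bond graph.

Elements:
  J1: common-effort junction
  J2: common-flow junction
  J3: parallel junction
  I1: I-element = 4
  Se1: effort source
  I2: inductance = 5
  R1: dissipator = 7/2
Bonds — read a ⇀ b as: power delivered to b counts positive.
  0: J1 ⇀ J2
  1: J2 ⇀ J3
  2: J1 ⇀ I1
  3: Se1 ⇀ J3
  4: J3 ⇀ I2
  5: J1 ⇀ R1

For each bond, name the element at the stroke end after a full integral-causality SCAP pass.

bond 3 stroke at J3  (source Se1 imposes e)
bond 1 stroke at J2  (common-e at J3 fixed by 3)
bond 4 stroke at I2  (J3 effort already set via bond 3)
bond 0 stroke at J1  (J2 needs exactly one f-in)
bond 2 stroke at I1  (common-e at J1 fixed by 0)
bond 5 stroke at R1  (common-e at J1 fixed by 0)

bond 0 stroke→J1
bond 1 stroke→J2
bond 2 stroke→I1
bond 3 stroke→J3
bond 4 stroke→I2
bond 5 stroke→R1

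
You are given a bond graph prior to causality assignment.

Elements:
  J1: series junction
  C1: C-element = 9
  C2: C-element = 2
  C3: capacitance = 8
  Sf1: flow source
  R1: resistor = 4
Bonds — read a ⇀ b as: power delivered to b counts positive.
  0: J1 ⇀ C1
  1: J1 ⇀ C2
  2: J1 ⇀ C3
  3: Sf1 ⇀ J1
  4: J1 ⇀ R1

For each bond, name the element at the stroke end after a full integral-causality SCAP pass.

β3 |Sf1  (Sf1: flow source, stroke at near end)
β0 |J1  (J1: bond 3 brought flow, rest push out)
β1 |J1  (J1: bond 3 brought flow, rest push out)
β2 |J1  (1-jn J1 has f-setter on 3)
β4 |J1  (common-f at J1 fixed by 3)

bond 0 stroke→J1
bond 1 stroke→J1
bond 2 stroke→J1
bond 3 stroke→Sf1
bond 4 stroke→J1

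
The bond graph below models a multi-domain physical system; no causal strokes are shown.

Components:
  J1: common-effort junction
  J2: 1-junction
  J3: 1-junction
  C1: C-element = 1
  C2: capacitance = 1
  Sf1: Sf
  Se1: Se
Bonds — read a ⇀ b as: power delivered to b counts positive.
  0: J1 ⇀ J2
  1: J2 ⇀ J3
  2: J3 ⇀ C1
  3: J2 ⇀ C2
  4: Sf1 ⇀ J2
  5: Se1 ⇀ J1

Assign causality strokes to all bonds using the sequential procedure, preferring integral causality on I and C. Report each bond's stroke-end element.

b0 →J2
b1 →J2
b2 →J3
b3 →J2
b4 →Sf1
b5 →J1

b4 stroke→Sf1  (Sf1 fixes flow; stroke at Sf1)
b5 stroke→J1  (Se1 (Se) sets effort on bond)
b0 stroke→J2  (common-e at J1 fixed by 5)
b1 stroke→J2  (J2: bond 4 brought flow, rest push out)
b3 stroke→J2  (1-jn J2 has f-setter on 4)
b2 stroke→J3  (common-f at J3 fixed by 1)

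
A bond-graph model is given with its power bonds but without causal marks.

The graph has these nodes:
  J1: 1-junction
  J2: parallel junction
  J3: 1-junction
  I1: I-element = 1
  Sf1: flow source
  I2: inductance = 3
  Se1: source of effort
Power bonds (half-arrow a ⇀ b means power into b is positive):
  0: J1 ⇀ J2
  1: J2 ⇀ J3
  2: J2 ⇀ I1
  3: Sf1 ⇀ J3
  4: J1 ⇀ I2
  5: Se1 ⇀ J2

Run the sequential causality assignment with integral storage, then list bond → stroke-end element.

bond 3 stroke→Sf1  (Sf1: flow source, stroke at near end)
bond 5 stroke→J2  (Se1 (Se) sets effort on bond)
bond 0 stroke→J1  (J2: bond 5 brought effort, rest push out)
bond 1 stroke→J3  (common-e at J2 fixed by 5)
bond 2 stroke→I1  (J2: bond 5 brought effort, rest push out)
bond 4 stroke→I2  (J1 needs exactly one f-in)

b0 |J1
b1 |J3
b2 |I1
b3 |Sf1
b4 |I2
b5 |J2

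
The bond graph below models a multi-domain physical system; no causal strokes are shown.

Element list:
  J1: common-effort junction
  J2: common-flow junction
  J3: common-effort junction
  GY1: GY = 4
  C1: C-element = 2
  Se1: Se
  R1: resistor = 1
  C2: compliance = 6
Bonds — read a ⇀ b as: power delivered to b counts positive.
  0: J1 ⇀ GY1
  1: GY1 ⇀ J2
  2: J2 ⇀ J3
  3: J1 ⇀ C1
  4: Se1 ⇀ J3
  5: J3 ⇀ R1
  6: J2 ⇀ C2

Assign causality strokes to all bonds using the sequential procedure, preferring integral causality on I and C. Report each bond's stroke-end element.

β4 stroke→J3  (source Se1 imposes e)
β2 stroke→J2  (J3: bond 4 brought effort, rest push out)
β5 stroke→R1  (J3 effort already set via bond 4)
β3 stroke→J1  (prefer integral on C1)
β0 stroke→GY1  (common-e at J1 fixed by 3)
β1 stroke→GY1  (through GY1, causality inverts; strokes same side of GY1)
β6 stroke→J2  (1-jn J2 has f-setter on 1)

#0 |GY1
#1 |GY1
#2 |J2
#3 |J1
#4 |J3
#5 |R1
#6 |J2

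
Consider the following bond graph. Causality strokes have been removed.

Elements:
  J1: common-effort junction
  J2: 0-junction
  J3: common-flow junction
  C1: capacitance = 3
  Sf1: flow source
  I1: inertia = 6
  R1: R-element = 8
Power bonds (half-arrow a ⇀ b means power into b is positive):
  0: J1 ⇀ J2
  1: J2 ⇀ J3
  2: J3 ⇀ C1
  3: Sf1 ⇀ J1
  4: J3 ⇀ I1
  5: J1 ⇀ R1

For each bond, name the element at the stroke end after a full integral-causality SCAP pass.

bond 3 stroke→Sf1  (Sf1 fixes flow; stroke at Sf1)
bond 2 stroke→J3  (prefer integral on C1)
bond 4 stroke→I1  (prefer integral on I1)
bond 1 stroke→J3  (J3: bond 4 brought flow, rest push out)
bond 0 stroke→J2  (closing 0-jn rule on J2)
bond 5 stroke→J1  (J1: last free bond brings effort in)

#0 stroke→J2
#1 stroke→J3
#2 stroke→J3
#3 stroke→Sf1
#4 stroke→I1
#5 stroke→J1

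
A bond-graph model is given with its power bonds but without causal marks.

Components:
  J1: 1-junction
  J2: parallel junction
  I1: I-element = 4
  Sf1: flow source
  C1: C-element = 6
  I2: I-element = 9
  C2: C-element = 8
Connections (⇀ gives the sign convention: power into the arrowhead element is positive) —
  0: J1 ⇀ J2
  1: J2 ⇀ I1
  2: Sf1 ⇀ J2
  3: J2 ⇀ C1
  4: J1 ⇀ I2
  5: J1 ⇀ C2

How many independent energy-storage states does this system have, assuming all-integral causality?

#2 →Sf1  (Sf1 fixes flow; stroke at Sf1)
#1 →I1  (prefer integral on I1)
#3 →J2  (prefer integral on C1)
#0 →J1  (common-e at J2 fixed by 3)
#4 →I2  (I2 integral (f out))
#5 →J1  (J1: bond 4 brought flow, rest push out)

4  (C1, C2, I1, I2 all integral)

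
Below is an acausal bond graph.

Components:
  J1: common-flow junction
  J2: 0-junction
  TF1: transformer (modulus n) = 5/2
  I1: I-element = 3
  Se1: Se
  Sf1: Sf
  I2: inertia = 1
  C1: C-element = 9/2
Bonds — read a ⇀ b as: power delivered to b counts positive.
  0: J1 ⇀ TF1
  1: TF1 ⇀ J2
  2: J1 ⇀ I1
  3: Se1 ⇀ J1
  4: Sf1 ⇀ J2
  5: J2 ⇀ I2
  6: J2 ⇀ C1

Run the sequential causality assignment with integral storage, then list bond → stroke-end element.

b0 stroke at J1
b1 stroke at TF1
b2 stroke at I1
b3 stroke at J1
b4 stroke at Sf1
b5 stroke at I2
b6 stroke at J2

β3 |J1  (source Se1 imposes e)
β4 |Sf1  (Sf1 fixes flow; stroke at Sf1)
β2 |I1  (I1 integral (f out))
β0 |J1  (1-jn J1 has f-setter on 2)
β1 |TF1  (TF1 one-in-one-out from 0)
β5 |I2  (I2: I, integral causality)
β6 |J2  (only one effort-in slot at J2)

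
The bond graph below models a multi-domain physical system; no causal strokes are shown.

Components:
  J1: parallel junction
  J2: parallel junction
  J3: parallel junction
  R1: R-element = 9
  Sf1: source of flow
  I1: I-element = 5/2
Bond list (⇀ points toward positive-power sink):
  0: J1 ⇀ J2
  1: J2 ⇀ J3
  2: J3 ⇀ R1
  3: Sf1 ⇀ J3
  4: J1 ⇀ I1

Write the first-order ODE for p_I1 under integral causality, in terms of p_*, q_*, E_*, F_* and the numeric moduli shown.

b3 →Sf1  (Sf1: flow source, stroke at near end)
b4 →I1  (I1 outputs flow p/I1)
b0 →J1  (closing 0-jn rule on J1)
b1 →J2  (J2 needs exactly one e-in)
b2 →J3  (only one effort-in slot at J3)

dp_I1/dt = 9*F_Sf1 - 18*p_I1/5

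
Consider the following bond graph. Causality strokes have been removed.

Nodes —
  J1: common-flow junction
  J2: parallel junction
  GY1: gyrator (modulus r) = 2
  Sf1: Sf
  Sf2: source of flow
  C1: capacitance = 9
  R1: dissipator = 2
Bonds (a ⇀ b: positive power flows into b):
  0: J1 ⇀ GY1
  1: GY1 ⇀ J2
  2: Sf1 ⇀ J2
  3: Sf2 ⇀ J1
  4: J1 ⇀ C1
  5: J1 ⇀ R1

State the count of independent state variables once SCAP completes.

1  (C1 all integral)

b2 |Sf1  (Sf1 (Sf) sets flow on bond)
b3 |Sf2  (Sf2 (Sf) sets flow on bond)
b0 |J1  (J1 flow already set via bond 3)
b4 |J1  (common-f at J1 fixed by 3)
b5 |J1  (J1: bond 3 brought flow, rest push out)
b1 |J2  (only one effort-in slot at J2)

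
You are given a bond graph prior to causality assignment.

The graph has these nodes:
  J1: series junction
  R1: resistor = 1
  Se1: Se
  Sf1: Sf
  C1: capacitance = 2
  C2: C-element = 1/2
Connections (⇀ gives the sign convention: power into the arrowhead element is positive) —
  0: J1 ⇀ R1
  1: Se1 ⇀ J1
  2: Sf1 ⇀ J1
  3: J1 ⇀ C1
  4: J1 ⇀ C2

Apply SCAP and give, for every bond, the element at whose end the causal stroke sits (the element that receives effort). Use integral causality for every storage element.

#1 stroke→J1  (source Se1 imposes e)
#2 stroke→Sf1  (Sf1: flow source, stroke at near end)
#0 stroke→J1  (common-f at J1 fixed by 2)
#3 stroke→J1  (J1 flow already set via bond 2)
#4 stroke→J1  (common-f at J1 fixed by 2)

bond 0 stroke at J1
bond 1 stroke at J1
bond 2 stroke at Sf1
bond 3 stroke at J1
bond 4 stroke at J1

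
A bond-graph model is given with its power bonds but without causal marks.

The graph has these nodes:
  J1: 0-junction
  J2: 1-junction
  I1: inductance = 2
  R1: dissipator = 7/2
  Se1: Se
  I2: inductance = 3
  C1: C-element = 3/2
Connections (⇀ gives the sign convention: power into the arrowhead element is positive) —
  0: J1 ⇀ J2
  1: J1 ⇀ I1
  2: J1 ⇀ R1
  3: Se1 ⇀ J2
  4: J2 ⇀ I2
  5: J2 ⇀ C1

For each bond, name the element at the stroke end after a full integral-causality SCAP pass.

b0 stroke at J2
b1 stroke at I1
b2 stroke at J1
b3 stroke at J2
b4 stroke at I2
b5 stroke at J2

b3 stroke at J2  (Se1: effort source, stroke at far end)
b1 stroke at I1  (prefer integral on I1)
b4 stroke at I2  (I2 integral (f out))
b0 stroke at J2  (J2: bond 4 brought flow, rest push out)
b5 stroke at J2  (J2 flow already set via bond 4)
b2 stroke at J1  (only one effort-in slot at J1)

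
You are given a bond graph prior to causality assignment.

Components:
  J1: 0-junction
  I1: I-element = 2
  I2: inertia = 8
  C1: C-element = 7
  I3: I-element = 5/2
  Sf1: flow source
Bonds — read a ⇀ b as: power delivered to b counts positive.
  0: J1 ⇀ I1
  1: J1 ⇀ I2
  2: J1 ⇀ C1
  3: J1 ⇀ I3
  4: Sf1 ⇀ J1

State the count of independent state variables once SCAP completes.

4  (C1, I1, I2, I3 all integral)

β4 stroke at Sf1  (source Sf1 imposes f)
β0 stroke at I1  (prefer integral on I1)
β1 stroke at I2  (I2: I, integral causality)
β2 stroke at J1  (C1 integral (e out))
β3 stroke at I3  (0-jn J1 has e-setter on 2)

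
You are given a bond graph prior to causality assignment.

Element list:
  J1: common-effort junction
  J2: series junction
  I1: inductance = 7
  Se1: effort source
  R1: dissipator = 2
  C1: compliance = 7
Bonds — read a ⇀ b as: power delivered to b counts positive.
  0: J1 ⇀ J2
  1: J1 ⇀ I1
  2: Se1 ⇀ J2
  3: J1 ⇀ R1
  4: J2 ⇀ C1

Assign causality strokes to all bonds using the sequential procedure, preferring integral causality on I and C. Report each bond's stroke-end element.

#2 →J2  (source Se1 imposes e)
#1 →I1  (I1 integral (f out))
#4 →J2  (C1 outputs effort q/C1)
#0 →J1  (only one flow-in slot at J2)
#3 →R1  (common-e at J1 fixed by 0)

b0 stroke at J1
b1 stroke at I1
b2 stroke at J2
b3 stroke at R1
b4 stroke at J2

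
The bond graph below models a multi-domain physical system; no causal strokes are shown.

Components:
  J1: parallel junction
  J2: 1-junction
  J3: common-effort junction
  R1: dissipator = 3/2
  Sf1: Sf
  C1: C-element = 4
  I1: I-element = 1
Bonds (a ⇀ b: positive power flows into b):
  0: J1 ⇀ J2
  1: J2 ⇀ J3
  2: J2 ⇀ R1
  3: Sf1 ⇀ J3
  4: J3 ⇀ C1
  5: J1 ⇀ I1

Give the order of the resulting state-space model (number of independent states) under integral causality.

2  (C1, I1 all integral)

b3 stroke at Sf1  (Sf1: flow source, stroke at near end)
b4 stroke at J3  (C1: C, integral causality)
b1 stroke at J2  (J3: bond 4 brought effort, rest push out)
b5 stroke at I1  (I1 outputs flow p/I1)
b0 stroke at J1  (only one effort-in slot at J1)
b2 stroke at J2  (1-jn J2 has f-setter on 0)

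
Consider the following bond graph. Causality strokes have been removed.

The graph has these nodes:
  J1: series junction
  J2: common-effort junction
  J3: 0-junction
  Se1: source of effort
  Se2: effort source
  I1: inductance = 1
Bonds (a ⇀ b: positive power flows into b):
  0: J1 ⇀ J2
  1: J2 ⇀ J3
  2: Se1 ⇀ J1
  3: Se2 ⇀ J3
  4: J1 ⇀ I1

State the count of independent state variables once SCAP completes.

1  (I1 all integral)

b2 stroke→J1  (Se1: effort source, stroke at far end)
b3 stroke→J3  (Se2 fixes effort; stroke away)
b1 stroke→J2  (J3 effort already set via bond 3)
b0 stroke→J1  (common-e at J2 fixed by 1)
b4 stroke→I1  (only one flow-in slot at J1)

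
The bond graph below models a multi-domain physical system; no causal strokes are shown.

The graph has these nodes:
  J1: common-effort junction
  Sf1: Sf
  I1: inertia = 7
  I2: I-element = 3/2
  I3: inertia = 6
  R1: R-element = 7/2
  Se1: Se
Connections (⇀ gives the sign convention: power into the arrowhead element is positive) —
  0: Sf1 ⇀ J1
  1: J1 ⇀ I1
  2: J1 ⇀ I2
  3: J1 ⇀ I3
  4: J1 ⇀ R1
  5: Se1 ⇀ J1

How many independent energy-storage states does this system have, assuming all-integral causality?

3  (I1, I2, I3 all integral)

β0 →Sf1  (source Sf1 imposes f)
β5 →J1  (Se1 (Se) sets effort on bond)
β1 →I1  (J1 effort already set via bond 5)
β2 →I2  (J1: bond 5 brought effort, rest push out)
β3 →I3  (J1 effort already set via bond 5)
β4 →R1  (J1 effort already set via bond 5)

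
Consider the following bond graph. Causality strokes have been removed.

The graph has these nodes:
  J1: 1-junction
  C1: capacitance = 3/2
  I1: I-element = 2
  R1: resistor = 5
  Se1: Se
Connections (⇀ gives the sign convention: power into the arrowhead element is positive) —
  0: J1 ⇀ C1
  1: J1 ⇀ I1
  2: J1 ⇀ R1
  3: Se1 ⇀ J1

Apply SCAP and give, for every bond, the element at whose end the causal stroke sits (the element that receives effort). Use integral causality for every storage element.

bond 0 |J1
bond 1 |I1
bond 2 |J1
bond 3 |J1

#3 stroke at J1  (Se1: effort source, stroke at far end)
#0 stroke at J1  (C1: C, integral causality)
#1 stroke at I1  (prefer integral on I1)
#2 stroke at J1  (J1 flow already set via bond 1)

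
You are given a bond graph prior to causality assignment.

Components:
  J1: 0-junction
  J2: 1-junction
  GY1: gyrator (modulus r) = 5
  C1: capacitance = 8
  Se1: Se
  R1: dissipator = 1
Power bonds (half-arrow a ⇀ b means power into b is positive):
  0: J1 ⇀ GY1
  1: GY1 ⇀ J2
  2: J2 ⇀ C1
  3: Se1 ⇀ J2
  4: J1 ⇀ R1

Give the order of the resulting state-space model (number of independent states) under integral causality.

b3 stroke→J2  (Se1: effort source, stroke at far end)
b2 stroke→J2  (C1: C, integral causality)
b1 stroke→GY1  (closing 1-jn rule on J2)
b0 stroke→GY1  (GY1 both-in/both-out from 1)
b4 stroke→J1  (closing 0-jn rule on J1)

1  (C1 all integral)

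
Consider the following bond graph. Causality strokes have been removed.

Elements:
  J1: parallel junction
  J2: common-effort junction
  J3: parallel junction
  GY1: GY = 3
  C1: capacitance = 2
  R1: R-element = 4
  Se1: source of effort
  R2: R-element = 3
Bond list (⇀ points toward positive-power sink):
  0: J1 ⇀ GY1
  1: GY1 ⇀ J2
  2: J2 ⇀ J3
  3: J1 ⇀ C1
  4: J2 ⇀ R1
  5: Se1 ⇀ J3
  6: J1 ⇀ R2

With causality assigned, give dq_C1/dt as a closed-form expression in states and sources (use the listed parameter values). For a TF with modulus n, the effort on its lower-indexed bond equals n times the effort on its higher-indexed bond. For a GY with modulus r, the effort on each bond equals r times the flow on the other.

dq_C1/dt = -E_Se1/3 - q_C1/6

bond 5 →J3  (Se1 (Se) sets effort on bond)
bond 2 →J2  (J3: bond 5 brought effort, rest push out)
bond 1 →GY1  (0-jn J2 has e-setter on 2)
bond 4 →R1  (J2: bond 2 brought effort, rest push out)
bond 0 →GY1  (GY1 both-in/both-out from 1)
bond 3 →J1  (prefer integral on C1)
bond 6 →R2  (J1: bond 3 brought effort, rest push out)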